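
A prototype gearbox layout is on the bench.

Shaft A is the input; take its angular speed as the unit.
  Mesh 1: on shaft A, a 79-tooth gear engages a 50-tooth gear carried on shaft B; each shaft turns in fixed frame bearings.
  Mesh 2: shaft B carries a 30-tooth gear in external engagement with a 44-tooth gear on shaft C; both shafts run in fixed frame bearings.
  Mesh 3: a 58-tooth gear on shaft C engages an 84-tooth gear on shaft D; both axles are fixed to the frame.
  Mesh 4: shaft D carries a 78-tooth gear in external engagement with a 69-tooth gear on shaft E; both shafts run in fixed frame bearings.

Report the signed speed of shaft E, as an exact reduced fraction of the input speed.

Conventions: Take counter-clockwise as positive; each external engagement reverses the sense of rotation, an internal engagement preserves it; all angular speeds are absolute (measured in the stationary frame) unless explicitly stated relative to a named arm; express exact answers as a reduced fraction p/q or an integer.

4-mesh fixed-axis compound train (all bearings frame-fixed)
mesh 1 [79T→50T]: |ω|/ω_in = 1×79/50 = 79/50, sense flips to −
mesh 2 [30T→44T]: |ω|/ω_in = (79/50)×30/44 = 237/220, sense flips to +
mesh 3 [58T→84T]: |ω|/ω_in = (237/220)×58/84 = 2291/3080, sense flips to −
mesh 4 [78T→69T]: |ω|/ω_in = (2291/3080)×78/69 = 29783/35420, sense flips to +
signed output speed (× input speed) = 29783/35420

29783/35420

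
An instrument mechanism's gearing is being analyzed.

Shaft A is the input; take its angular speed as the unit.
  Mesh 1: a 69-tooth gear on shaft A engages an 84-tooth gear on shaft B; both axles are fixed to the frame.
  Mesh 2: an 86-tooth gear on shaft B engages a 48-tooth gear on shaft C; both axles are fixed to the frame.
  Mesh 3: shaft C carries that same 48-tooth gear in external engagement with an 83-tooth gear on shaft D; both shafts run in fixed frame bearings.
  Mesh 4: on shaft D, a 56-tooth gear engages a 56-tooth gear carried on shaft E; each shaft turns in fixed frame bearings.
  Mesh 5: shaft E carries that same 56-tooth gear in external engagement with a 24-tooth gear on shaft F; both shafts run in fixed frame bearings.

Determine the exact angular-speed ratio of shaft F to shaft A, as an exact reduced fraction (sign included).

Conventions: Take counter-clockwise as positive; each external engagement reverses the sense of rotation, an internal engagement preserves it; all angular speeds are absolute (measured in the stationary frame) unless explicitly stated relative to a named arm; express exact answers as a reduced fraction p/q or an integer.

-989/498

class = fixed-axis compound train [5 meshes; 5 ratios multiply, 5 sense flips]
mesh 1 [69T→84T]: running ratio 23/28, sense −
mesh 2 [86T→48T]: running ratio 989/672, sense +
mesh 3 [48T→83T]: running ratio 989/1162, sense −
mesh 4 [56T→56T]: running ratio 989/1162, sense +
mesh 5 [56T→24T]: running ratio 989/498, sense −
ω_out/ω_in = -989/498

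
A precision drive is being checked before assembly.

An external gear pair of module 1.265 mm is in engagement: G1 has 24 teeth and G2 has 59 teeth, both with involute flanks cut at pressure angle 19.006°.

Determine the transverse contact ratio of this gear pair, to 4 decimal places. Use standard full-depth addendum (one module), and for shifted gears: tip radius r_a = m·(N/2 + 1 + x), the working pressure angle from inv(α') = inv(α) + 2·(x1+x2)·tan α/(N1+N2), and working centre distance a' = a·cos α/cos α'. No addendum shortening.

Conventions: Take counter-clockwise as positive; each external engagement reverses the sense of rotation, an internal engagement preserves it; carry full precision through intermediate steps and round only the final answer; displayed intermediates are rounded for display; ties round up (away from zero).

recognized (one external pair, fixed centres): single-mesh tooth geometry, m = 1.265, N1 = 24, N2 = 59
base radii: r_b1 = 14.352454, r_b2 = 35.283117
tip radii: r_a1 = 16.445000, r_a2 = 38.582500
no profile shift: α' = α, a' = a
action lengths: √(r_a1²−r_b1²) = 8.027769, √(r_a2²−r_b2²) = 15.611245
base pitch p_b = π·m·cos α = 3.757464
CR = (8.027769 + 15.611245 − 52.497500·sin 19.00600°)/3.757464 = 1.741148
contact ratio ≈ 1.7411

1.7411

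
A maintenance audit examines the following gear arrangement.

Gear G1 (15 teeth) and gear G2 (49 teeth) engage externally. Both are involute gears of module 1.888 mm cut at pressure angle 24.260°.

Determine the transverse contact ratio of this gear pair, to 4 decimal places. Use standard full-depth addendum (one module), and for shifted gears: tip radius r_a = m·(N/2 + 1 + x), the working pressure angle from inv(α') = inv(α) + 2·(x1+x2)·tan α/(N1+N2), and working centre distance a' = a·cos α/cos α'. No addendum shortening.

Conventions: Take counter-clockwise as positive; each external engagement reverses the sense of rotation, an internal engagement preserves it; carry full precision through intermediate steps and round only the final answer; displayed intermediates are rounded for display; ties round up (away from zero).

1.4675

topology: single-mesh involute geometry — m = 1.888, 15T/49T pair
base radii: r_b1 = 12.909535, r_b2 = 42.171149
tip radii: r_a1 = 16.048000, r_a2 = 48.144000
no profile shift: α' = α, a' = a
action lengths: √(r_a1²−r_b1²) = 9.533216, √(r_a2²−r_b2²) = 23.225825
base pitch p_b = π·m·cos α = 5.407533
CR = (9.533216 + 23.225825 − 60.416000·sin 24.26000°)/5.407533 = 1.467478
contact ratio ≈ 1.4675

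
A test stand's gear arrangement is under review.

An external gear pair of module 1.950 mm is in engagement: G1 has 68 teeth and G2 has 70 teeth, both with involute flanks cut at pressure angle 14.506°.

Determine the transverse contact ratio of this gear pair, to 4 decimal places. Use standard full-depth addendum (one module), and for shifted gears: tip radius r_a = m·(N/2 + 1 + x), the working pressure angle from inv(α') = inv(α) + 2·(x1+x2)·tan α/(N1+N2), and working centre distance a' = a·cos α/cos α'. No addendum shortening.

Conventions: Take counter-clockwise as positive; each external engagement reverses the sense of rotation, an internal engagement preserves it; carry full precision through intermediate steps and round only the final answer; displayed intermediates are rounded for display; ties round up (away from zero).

2.2269

class = single-mesh tooth geometry [involute pair 68T × 70T, m = 1.950]
base radii: r_b1 = 64.186450, r_b2 = 66.074287
tip radii: r_a1 = 68.250000, r_a2 = 70.200000
no profile shift: α' = α, a' = a
action lengths: √(r_a1²−r_b1²) = 23.198322, √(r_a2²−r_b2²) = 23.711361
base pitch p_b = π·m·cos α = 5.930814
CR = (23.198322 + 23.711361 − 134.550000·sin 14.50600°)/5.930814 = 2.226914
contact ratio ≈ 2.2269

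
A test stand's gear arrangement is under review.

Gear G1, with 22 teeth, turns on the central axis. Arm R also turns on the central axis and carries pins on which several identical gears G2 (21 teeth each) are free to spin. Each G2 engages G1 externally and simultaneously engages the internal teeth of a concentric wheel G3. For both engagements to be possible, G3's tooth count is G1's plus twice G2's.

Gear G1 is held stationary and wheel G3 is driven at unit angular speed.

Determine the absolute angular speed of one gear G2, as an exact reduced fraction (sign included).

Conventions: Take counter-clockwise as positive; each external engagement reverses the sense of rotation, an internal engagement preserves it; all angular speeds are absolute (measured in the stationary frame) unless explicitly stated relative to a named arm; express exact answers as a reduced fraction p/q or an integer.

32/21

topology: planetary set — G1 22T / G2 21T / G3 64T, arm = carrier (Willis)
ring teeth: 22 + 2·21 = 64
22(ω_sun−ω_arm) = −64(ω_ring−ω_arm),  ω_sun = 0, ω_ring = 1
22(0−ω_arm) = −64(1−ω_arm)  ⇒  86·ω_arm = 64  ⇒  ω_arm = 32/43
sun–planet mesh: 22·(0−32/43) = −21·(ω_p−ω_arm)  ⇒  ω_p−ω_arm = 704/903
ω_p = 32/43 + 704/903 = 32/21
exact speed ratio = 32/21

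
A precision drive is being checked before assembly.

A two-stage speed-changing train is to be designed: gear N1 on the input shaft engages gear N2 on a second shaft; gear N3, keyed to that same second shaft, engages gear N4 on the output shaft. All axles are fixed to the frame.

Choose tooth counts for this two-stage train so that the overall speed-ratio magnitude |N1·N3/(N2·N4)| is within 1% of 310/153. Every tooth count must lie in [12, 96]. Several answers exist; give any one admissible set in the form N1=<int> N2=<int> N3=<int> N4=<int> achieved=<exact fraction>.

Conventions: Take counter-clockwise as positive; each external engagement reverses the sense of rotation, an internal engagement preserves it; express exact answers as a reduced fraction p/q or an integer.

design class (target 310/153): fixed-axis compound train
target = 310/153 in lowest terms: an exact hit needs N1·N3 = k·310 and N2·N4 = k·153 for one integer k, every count in [12, 96]; additionally prefer no 1:1 stage (N1 ≠ N2, N3 ≠ N4)
k = 1: no 1:1-free in-range split of k·310 and k·153 into factor pairs; take k = 2
k = 2: N1·N3 = 620 = 20·31, N2·N4 = 306 = 17·18
achieved = 20·31/(17·18) = 310/153; |achieved − target| = 0 ≤ 31/1530 ✓

N1=20 N2=17 N3=31 N4=18 achieved=310/153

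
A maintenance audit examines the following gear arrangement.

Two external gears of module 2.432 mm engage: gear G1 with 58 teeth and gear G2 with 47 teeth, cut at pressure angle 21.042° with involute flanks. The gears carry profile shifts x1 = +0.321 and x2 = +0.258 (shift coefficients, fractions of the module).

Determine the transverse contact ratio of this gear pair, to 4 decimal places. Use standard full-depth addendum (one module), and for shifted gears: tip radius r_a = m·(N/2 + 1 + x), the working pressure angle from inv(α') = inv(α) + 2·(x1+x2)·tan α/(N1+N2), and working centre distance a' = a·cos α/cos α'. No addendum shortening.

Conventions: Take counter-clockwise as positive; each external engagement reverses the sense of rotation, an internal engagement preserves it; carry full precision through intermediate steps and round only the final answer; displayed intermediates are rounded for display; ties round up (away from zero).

single-mesh involute tooth geometry (58T engaging 47T at module 2.432)
base radii: r_b1 = 65.825015, r_b2 = 53.340961
tip radii: r_a1 = 73.740672, r_a2 = 60.211456
inv(α') = inv(21.042°) + 2·(+0.321+0.258)·tan α/(58+47) = 0.02169589  ⇒  α' = 22.56040°
a' = a·cos α / cos α' = 127.6800·cos 21.042°/cos 22.56040° = 129.040742
action lengths: √(r_a1²−r_b1²) = 33.237841, √(r_a2²−r_b2²) = 27.931369
base pitch p_b = π·m·cos α = 7.130875
CR = (33.237841 + 27.931369 − 129.040742·sin 22.56040°)/7.130875 = 1.635396
contact ratio ≈ 1.6354

1.6354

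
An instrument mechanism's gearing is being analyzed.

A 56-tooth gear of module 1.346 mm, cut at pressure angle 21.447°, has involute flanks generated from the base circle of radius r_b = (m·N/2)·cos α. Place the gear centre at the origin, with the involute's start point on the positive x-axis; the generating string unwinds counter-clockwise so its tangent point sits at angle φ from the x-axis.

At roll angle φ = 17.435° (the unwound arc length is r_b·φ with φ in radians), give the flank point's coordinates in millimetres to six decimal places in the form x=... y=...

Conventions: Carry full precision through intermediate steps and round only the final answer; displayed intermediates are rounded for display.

recognized (one wheel, involute flank): single-mesh tooth geometry, m = 1.346, N = 56
pitch radius r_p = m·N/2 = 1.346·56/2 = 37.688000
base radius r_b = r_p·cos α = 37.688000·cos 21.447° = 35.078339
roll angle φ = 17.435° = 0.30429816 rad
x = r_b·(cos φ + φ·sin φ) = 36.665017
y = r_b·(sin φ − φ·cos φ) = 0.326429

x=36.665017 y=0.326429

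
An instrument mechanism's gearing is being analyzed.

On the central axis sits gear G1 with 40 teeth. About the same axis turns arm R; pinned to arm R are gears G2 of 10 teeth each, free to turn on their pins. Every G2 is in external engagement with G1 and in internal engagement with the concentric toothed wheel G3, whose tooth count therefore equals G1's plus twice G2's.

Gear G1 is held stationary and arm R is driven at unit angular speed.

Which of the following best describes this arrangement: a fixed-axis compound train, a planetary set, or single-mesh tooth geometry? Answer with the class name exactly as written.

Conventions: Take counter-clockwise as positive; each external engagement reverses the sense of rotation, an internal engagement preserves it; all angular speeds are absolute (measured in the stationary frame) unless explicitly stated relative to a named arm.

planetary set

planetary set (40T centre, 10T on arm, 60T internal) — Willis relation
classification: planetary set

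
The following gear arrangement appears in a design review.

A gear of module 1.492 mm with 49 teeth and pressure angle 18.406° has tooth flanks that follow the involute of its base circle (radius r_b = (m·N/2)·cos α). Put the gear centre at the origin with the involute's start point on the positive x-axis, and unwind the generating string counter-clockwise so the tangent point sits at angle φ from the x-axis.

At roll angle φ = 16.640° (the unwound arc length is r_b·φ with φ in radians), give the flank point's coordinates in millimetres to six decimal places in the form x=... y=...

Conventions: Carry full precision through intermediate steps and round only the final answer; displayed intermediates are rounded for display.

x=36.116024 y=0.280823

single-mesh involute tooth geometry (49T wheel at module 1.492)
pitch radius r_p = m·N/2 = 1.492·49/2 = 36.554000
base radius r_b = r_p·cos α = 36.554000·cos 18.406° = 34.684005
roll angle φ = 16.640° = 0.29042279 rad
x = r_b·(cos φ + φ·sin φ) = 36.116024
y = r_b·(sin φ − φ·cos φ) = 0.280823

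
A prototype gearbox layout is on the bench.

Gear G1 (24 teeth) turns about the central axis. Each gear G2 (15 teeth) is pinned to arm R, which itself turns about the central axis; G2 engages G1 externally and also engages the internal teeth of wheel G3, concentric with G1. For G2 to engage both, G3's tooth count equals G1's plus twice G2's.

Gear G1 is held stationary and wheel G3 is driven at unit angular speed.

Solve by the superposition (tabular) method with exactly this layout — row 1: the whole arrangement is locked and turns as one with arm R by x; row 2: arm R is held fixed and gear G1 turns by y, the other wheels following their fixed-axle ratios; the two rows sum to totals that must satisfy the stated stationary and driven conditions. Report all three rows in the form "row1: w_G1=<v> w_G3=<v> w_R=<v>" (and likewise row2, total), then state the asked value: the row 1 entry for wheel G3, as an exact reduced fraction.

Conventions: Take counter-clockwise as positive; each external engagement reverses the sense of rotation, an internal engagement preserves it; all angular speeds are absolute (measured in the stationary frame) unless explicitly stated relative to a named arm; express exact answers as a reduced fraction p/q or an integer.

planetary set (24T centre, 15T on arm, 54T internal) — Willis relation
row 1 — lock + rotate with arm: ω_sun = ω_ring = ω_arm = x
superposition row 2 [arm held]: sun y, ring −(24/54)·y, arm 0
boundary: total ω_sun = x + y = 0 and total ω_ring = x − (24/54)·y = 1  ⇒  y = -9/13, x = 9/13
row 2 ring = −(24/54)·(-9/13) = 4/13
totals (row 1 + row 2): sun 9/13 + (-9/13) = 0, ring 9/13 + 4/13 = 1, arm 9/13 + 0 = 9/13
asked cell (row1, ring) = 9/13

row1: w_G1=9/13 w_G3=9/13 w_R=9/13
row2: w_G1=-9/13 w_G3=4/13 w_R=0
total: w_G1=0 w_G3=1 w_R=9/13
asked value: 9/13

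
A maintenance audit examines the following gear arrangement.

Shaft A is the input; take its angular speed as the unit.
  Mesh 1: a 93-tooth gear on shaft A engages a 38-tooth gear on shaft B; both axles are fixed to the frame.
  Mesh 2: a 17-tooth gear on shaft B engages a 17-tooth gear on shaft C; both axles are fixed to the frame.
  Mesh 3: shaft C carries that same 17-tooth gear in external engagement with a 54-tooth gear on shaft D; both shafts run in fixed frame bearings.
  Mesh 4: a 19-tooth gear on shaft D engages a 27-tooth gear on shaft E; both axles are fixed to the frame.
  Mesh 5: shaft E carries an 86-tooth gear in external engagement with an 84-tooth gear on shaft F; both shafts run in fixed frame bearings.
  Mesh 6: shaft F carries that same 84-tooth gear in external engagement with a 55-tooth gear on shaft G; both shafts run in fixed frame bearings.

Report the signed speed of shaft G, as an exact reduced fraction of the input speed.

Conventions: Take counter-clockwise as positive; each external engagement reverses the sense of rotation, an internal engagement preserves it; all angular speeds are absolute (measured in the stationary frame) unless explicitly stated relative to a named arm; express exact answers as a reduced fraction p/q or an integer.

22661/26730

6-mesh fixed-axis compound train (all bearings frame-fixed)
mesh 1 [93T→38T]: |ω|/ω_in = 1×93/38 = 93/38, sense flips to −
mesh 2 [17T→17T]: |ω|/ω_in = (93/38)×17/17 = 93/38, sense flips to +
mesh 3 [17T→54T]: |ω|/ω_in = (93/38)×17/54 = 527/684, sense flips to −
mesh 4 [19T→27T]: |ω|/ω_in = (527/684)×19/27 = 527/972, sense flips to +
mesh 5 [86T→84T]: |ω|/ω_in = (527/972)×86/84 = 22661/40824, sense flips to −
mesh 6 [84T→55T]: |ω|/ω_in = (22661/40824)×84/55 = 22661/26730, sense flips to +
signed output speed (× input speed) = 22661/26730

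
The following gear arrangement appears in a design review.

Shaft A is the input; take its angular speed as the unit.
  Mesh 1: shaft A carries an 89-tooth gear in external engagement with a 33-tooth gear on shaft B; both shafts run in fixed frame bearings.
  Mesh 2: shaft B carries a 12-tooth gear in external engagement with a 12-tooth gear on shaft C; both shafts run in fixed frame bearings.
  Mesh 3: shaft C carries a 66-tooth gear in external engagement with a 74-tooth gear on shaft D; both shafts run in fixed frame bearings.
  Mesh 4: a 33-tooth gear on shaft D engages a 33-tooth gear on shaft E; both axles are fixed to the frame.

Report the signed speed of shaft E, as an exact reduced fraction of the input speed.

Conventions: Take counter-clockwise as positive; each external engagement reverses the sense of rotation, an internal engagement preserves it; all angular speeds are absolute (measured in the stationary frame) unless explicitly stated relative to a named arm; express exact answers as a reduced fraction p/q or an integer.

89/37

4-mesh fixed-axis compound train (all bearings frame-fixed)
mesh 1 [89T→33T]: |ω|/ω_in = 1×89/33 = 89/33, sense flips to −
mesh 2 [12T→12T]: |ω|/ω_in = (89/33)×12/12 = 89/33, sense flips to +
mesh 3 [66T→74T]: |ω|/ω_in = (89/33)×66/74 = 89/37, sense flips to −
mesh 4 [33T→33T]: |ω|/ω_in = (89/37)×33/33 = 89/37, sense flips to +
signed output speed (× input speed) = 89/37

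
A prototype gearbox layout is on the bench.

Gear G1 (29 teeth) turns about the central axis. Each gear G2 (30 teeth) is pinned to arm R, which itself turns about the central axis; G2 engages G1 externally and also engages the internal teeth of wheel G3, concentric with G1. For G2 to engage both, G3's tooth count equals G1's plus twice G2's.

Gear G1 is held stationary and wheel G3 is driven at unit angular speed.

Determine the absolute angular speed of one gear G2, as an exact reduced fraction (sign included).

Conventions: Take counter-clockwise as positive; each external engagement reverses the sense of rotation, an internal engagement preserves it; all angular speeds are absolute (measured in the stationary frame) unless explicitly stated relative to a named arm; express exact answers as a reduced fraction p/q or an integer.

89/60

planetary set (29T centre, 30T on arm, 89T internal) — Willis relation
ring teeth: 29 + 2·30 = 89
29(ω_sun−ω_arm) = −89(ω_ring−ω_arm),  ω_sun = 0, ω_ring = 1
29(0−ω_arm) = −89(1−ω_arm)  ⇒  118·ω_arm = 89  ⇒  ω_arm = 89/118
sun–planet mesh: 29·(0−89/118) = −30·(ω_p−ω_arm)  ⇒  ω_p−ω_arm = 2581/3540
ω_p = 89/118 + 2581/3540 = 89/60
exact speed ratio = 89/60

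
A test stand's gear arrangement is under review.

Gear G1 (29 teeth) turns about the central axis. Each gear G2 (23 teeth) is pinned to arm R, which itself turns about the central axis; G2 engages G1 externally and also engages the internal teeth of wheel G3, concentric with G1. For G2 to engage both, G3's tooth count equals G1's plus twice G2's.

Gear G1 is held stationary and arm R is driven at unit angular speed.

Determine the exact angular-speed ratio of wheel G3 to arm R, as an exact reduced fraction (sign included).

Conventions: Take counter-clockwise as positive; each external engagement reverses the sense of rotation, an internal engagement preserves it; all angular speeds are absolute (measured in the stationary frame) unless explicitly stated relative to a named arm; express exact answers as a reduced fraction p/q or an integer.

recognized (axles ride arm R): planetary set, 29/23/75 teeth
ring teeth: 29 + 2·23 = 75
29(ω_sun−ω_arm) = −75(ω_ring−ω_arm),  ω_sun = 0, ω_arm = 1
ω_ring = 1 − (29/75)(0−1) = 104/75
ω_out/ω_in = 104/75

104/75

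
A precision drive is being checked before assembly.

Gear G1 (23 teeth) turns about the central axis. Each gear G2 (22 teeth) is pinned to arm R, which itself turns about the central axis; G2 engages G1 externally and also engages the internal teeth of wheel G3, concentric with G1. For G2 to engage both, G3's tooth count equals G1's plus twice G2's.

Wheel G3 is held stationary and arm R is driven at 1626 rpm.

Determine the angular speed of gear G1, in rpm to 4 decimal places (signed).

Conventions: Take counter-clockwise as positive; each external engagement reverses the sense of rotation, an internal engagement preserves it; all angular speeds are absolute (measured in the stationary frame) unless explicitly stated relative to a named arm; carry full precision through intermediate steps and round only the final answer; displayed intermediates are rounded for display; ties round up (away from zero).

+6362.6087 rpm

class = planetary set [G3 = 23+2·22 = 67; Willis about the carrier]
normalise by the input: solve with ω_arm = 1, then scale by 1626 rpm
ring teeth: 23 + 2·22 = 67
23(ω_sun−ω_arm) = −67(ω_ring−ω_arm),  ω_ring = 0, ω_arm = 1
ω_sun = 1 − (67/23)(0−1) = 90/23
scale: ω_sun = 90/23 × 1626 rpm = +6362.6087 rpm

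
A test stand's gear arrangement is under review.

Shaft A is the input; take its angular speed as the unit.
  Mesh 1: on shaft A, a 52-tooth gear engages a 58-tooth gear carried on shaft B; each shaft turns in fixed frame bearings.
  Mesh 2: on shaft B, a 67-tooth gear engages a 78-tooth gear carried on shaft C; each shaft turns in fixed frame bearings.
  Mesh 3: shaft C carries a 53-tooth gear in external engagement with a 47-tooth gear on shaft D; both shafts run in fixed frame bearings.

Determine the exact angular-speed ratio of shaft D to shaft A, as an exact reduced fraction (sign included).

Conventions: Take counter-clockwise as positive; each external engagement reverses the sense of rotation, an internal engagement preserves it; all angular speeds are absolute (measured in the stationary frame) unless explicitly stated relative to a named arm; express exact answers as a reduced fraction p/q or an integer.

-3551/4089

class = fixed-axis compound train [3 meshes; 3 ratios multiply, 3 sense flips]
mesh 1 [52T→58T]: running ratio 26/29, sense −
mesh 2 [67T→78T]: running ratio 67/87, sense +
mesh 3 [53T→47T]: running ratio 3551/4089, sense −
ω_out/ω_in = -3551/4089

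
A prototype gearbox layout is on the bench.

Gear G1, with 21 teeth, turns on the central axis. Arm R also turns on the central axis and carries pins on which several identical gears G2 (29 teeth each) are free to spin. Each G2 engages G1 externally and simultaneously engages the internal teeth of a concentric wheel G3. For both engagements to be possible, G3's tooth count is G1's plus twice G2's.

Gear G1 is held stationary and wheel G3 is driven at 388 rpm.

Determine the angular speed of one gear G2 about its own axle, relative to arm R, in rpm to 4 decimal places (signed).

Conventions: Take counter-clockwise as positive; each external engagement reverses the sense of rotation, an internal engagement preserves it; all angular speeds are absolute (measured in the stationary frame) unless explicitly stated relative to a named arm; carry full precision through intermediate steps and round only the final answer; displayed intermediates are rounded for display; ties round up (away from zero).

+221.9628 rpm

planetary set (21T centre, 29T on arm, 79T internal) — Willis relation
normalise by the input: solve with ω_ring = 1, then scale by 388 rpm
ring teeth: 21 + 2·29 = 79
21(ω_sun−ω_arm) = −79(ω_ring−ω_arm),  ω_sun = 0, ω_ring = 1
21(0−ω_arm) = −79(1−ω_arm)  ⇒  100·ω_arm = 79  ⇒  ω_arm = 79/100
sun–planet mesh: 21·(0−79/100) = −29·(ω_p−ω_arm)  ⇒  ω_p−ω_arm = 1659/2900
scale: ω_p−ω_arm = 1659/2900 × 388 rpm = +221.9628 rpm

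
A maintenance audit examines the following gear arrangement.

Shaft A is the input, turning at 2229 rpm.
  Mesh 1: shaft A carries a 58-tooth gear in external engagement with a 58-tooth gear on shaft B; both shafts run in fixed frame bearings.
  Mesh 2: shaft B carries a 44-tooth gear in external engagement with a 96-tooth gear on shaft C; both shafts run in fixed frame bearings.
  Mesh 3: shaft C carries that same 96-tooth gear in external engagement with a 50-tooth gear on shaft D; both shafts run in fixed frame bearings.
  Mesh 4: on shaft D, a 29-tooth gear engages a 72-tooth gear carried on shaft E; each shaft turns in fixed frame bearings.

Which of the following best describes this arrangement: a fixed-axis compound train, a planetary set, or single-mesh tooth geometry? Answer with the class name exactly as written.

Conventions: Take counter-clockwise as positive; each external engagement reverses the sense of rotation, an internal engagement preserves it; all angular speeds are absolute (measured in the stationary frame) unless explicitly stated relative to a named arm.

fixed-axis compound train

topology: fixed-axis compound train — 4 meshes, A→E
classification: fixed-axis compound train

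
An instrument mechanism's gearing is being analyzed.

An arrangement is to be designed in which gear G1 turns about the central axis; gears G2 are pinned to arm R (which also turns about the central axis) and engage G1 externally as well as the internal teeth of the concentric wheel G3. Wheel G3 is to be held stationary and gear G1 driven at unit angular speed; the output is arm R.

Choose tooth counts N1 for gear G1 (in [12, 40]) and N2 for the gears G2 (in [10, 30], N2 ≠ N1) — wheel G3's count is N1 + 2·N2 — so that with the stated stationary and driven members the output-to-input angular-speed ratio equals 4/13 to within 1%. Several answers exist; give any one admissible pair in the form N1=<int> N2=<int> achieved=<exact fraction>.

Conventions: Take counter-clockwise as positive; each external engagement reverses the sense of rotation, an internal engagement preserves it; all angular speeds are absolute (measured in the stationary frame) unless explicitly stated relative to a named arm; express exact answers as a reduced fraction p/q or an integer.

planetary set to be sized for 4/13 (Willis relation)
Willis with ω_ring = 0: ω_arm/ω_sun = N1/(N1+N3); set equal to 4/13  ⇒  N3/N1 = 1/(4/13) − 1 = 9/4
N3 = N1 + 2·N2  ⇒  N2/N1 = (N3/N1 − 1)/2 = (9/4 − 1)/2 = 5/8
smallest multiple with N1 ≥ 12 and N2 ≥ 10: k = 2  ⇒  N1 = 2·8 = 16, N2 = 2·5 = 10 (N1 ≤ 40, N2 ≤ 30, N2 ≠ N1 ✓), N3 = 16 + 2·10 = 36
check: N1/(N1+N3) with N1 = 16, N3 = 36 gives 4/13; |achieved − target| = 0 ≤ 1/325 ✓

N1=16 N2=10 achieved=4/13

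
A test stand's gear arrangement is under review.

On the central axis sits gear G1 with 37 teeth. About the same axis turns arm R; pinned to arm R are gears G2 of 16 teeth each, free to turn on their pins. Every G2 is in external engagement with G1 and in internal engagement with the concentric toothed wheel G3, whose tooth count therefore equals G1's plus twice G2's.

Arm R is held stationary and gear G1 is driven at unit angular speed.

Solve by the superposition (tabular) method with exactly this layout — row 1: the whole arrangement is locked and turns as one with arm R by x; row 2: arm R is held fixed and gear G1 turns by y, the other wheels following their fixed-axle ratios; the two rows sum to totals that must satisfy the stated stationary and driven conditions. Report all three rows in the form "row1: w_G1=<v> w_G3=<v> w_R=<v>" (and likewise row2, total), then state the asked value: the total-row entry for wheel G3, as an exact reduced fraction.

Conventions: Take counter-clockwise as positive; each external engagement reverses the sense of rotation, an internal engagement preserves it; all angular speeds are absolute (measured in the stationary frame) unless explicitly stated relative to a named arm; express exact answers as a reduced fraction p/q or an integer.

row1: w_G1=0 w_G3=0 w_R=0
row2: w_G1=1 w_G3=-37/69 w_R=0
total: w_G1=1 w_G3=-37/69 w_R=0
asked value: -37/69

planetary set (37T centre, 16T on arm, 69T internal) — Willis relation
superposition row 1 [locked train]: every member turns x
row 2: sun turns y, ring = −(37/69)·y, arm 0
boundary: total ω_arm = x = 0 and total ω_sun = x + y = 1  ⇒  y = 1, x = 0
row 2 ring = −(37/69)·1 = -37/69
totals (row 1 + row 2): sun 0 + 1 = 1, ring 0 + (-37/69) = -37/69, arm 0 + 0 = 0
asked cell (total, ring) = -37/69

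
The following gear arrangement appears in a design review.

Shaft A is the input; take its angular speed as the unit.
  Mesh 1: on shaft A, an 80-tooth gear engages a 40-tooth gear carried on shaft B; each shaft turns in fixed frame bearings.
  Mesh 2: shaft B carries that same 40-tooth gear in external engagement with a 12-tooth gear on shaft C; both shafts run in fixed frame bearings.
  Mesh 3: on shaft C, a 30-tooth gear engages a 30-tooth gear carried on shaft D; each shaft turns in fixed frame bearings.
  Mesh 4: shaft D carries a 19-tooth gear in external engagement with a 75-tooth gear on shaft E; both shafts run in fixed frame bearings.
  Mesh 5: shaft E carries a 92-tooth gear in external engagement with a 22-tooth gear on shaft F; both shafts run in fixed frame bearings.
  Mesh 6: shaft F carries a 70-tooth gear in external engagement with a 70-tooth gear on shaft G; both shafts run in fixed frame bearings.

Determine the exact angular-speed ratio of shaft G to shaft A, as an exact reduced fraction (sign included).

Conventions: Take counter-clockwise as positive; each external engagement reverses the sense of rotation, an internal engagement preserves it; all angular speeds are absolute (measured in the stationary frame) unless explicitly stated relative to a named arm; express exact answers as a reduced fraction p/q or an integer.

3496/495

class = fixed-axis compound train [6 meshes; 6 ratios multiply, 6 sense flips]
mesh 1 [80T→40T]: running ratio 2, sense −
mesh 2 [40T→12T]: running ratio 20/3, sense +
mesh 3 [30T→30T]: running ratio 20/3, sense −
mesh 4 [19T→75T]: running ratio 76/45, sense +
mesh 5 [92T→22T]: running ratio 3496/495, sense −
mesh 6 [70T→70T]: running ratio 3496/495, sense +
ω_out/ω_in = 3496/495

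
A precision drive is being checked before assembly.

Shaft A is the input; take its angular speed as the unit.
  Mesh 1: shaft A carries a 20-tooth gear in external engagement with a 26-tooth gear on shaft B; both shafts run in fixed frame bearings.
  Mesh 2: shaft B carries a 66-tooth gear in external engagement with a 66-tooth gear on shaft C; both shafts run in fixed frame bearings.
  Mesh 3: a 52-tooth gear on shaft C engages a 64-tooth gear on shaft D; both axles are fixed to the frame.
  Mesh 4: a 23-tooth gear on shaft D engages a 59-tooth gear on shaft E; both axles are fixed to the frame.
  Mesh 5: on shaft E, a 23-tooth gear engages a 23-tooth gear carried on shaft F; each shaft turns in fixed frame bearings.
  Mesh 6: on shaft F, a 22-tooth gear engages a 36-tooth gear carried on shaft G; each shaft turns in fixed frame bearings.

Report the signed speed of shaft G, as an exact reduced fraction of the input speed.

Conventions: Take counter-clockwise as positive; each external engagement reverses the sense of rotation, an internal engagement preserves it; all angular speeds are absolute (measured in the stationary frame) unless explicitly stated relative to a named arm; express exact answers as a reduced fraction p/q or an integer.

6-mesh fixed-axis compound train (all bearings frame-fixed)
mesh 1 [20T→26T]: |ω|/ω_in = 1×20/26 = 10/13, sense flips to −
mesh 2 [66T→66T]: |ω|/ω_in = (10/13)×66/66 = 10/13, sense flips to +
mesh 3 [52T→64T]: |ω|/ω_in = (10/13)×52/64 = 5/8, sense flips to −
mesh 4 [23T→59T]: |ω|/ω_in = (5/8)×23/59 = 115/472, sense flips to +
mesh 5 [23T→23T]: |ω|/ω_in = (115/472)×23/23 = 115/472, sense flips to −
mesh 6 [22T→36T]: |ω|/ω_in = (115/472)×22/36 = 1265/8496, sense flips to +
signed output speed (× input speed) = 1265/8496

1265/8496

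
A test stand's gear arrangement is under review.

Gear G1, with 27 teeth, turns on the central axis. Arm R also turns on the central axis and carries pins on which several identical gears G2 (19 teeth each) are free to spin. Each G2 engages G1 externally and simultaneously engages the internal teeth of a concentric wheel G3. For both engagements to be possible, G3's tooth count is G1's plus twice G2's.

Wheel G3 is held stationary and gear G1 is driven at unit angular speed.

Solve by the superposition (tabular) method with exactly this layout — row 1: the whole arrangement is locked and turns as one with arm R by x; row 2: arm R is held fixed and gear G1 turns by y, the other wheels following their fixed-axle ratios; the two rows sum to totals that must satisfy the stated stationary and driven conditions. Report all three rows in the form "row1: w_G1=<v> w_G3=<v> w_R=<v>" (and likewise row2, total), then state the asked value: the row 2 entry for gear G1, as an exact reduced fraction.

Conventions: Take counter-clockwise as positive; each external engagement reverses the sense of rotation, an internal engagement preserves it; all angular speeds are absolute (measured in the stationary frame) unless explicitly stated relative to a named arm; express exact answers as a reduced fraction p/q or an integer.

row1: w_G1=27/92 w_G3=27/92 w_R=27/92
row2: w_G1=65/92 w_G3=-27/92 w_R=0
total: w_G1=1 w_G3=0 w_R=27/92
asked value: 65/92

class = planetary set [G3 = 27+2·19 = 65; Willis about the carrier]
row 1 — lock + rotate with arm: ω_sun = ω_ring = ω_arm = x
row 2 — arm fixed, fixed-axis ratios: sun y, ring −(27/65)·y, arm 0
boundary: total ω_ring = x − (27/65)·y = 0 and total ω_sun = x + y = 1  ⇒  y = 65/92, x = 27/92
row 2 ring = −(27/65)·65/92 = -27/92
totals (row 1 + row 2): sun 27/92 + 65/92 = 1, ring 27/92 + (-27/92) = 0, arm 27/92 + 0 = 27/92
asked cell (row2, sun) = 65/92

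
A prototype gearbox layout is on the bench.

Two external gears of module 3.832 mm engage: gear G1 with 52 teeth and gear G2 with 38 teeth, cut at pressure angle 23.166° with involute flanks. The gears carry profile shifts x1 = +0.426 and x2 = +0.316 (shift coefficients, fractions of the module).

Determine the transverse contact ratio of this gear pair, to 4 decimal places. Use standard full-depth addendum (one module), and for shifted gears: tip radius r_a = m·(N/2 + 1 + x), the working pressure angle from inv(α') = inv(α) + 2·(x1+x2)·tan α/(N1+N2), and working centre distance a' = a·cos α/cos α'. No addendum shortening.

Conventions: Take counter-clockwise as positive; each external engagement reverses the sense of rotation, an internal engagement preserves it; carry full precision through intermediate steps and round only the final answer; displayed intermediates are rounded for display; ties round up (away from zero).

1.5154

single-mesh involute tooth geometry (52T engaging 38T at module 3.832)
base radii: r_b1 = 91.598567, r_b2 = 66.937414
tip radii: r_a1 = 105.096432, r_a2 = 77.850912
inv(α') = inv(23.166°) + 2·(+0.426+0.316)·tan α/(52+38) = 0.03063090  ⇒  α' = 25.17139°
a' = a·cos α / cos α' = 172.4400·cos 23.166°/cos 25.17139° = 175.170230
action lengths: √(r_a1²−r_b1²) = 51.526329, √(r_a2²−r_b2²) = 39.751064
base pitch p_b = π·m·cos α = 11.067899
CR = (51.526329 + 39.751064 − 175.170230·sin 25.17139°)/11.067899 = 1.515435
contact ratio ≈ 1.5154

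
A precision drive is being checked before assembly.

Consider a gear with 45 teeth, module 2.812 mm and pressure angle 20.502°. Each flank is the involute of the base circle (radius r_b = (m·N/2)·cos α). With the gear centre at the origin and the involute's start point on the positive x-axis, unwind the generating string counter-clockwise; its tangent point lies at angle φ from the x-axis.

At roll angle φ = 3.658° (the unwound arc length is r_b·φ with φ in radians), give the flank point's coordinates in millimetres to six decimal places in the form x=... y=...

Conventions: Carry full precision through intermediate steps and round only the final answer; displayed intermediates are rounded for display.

x=59.383132 y=0.005139

recognized (one wheel, involute flank): single-mesh tooth geometry, m = 2.812, N = 45
pitch radius r_p = m·N/2 = 2.812·45/2 = 63.270000
base radius r_b = r_p·cos α = 63.270000·cos 20.502° = 59.262476
roll angle φ = 3.658° = 0.06384414 rad
x = r_b·(cos φ + φ·sin φ) = 59.383132
y = r_b·(sin φ − φ·cos φ) = 0.005139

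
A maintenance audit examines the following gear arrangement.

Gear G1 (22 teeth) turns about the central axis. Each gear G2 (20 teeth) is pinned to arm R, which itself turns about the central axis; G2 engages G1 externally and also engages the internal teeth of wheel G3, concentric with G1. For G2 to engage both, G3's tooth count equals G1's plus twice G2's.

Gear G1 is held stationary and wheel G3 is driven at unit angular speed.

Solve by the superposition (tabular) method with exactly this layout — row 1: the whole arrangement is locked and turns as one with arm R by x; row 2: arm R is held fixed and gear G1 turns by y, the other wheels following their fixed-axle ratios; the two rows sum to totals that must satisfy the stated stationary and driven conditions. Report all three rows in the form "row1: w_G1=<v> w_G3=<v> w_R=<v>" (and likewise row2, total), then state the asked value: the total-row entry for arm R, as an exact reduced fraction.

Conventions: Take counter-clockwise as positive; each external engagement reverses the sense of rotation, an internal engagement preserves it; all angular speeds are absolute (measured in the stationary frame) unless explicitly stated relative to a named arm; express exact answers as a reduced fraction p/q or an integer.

row1: w_G1=31/42 w_G3=31/42 w_R=31/42
row2: w_G1=-31/42 w_G3=11/42 w_R=0
total: w_G1=0 w_G3=1 w_R=31/42
asked value: 31/42

recognized (axles ride arm R): planetary set, 22/20/62 teeth
superposition row 1 [locked train]: every member turns x
row 2: sun turns y, ring = −(22/62)·y, arm 0
boundary: total ω_sun = x + y = 0 and total ω_ring = x − (22/62)·y = 1  ⇒  y = -31/42, x = 31/42
row 2 ring = −(22/62)·(-31/42) = 11/42
totals (row 1 + row 2): sun 31/42 + (-31/42) = 0, ring 31/42 + 11/42 = 1, arm 31/42 + 0 = 31/42
asked cell (total, arm) = 31/42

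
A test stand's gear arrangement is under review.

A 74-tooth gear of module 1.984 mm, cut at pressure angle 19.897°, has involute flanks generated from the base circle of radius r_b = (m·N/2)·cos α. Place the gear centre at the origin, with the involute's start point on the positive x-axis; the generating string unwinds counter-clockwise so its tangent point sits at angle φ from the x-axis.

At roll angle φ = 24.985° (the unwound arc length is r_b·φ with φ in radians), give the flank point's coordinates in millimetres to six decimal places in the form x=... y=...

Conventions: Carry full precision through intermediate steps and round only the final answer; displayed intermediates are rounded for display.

x=75.280167 y=1.871891

recognized (one wheel, involute flank): single-mesh tooth geometry, m = 1.984, N = 74
pitch radius r_p = m·N/2 = 1.984·74/2 = 73.408000
base radius r_b = r_p·cos α = 73.408000·cos 19.897° = 69.025979
roll angle φ = 24.985° = 0.43607051 rad
x = r_b·(cos φ + φ·sin φ) = 75.280167
y = r_b·(sin φ − φ·cos φ) = 1.871891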